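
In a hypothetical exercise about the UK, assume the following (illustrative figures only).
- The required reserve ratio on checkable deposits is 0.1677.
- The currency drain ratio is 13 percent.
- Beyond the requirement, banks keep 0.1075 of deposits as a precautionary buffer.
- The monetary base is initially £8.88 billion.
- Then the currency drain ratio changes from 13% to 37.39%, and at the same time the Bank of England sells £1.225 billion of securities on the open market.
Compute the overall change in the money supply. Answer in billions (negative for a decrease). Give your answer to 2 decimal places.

Before: m₁ = (1 + 0.13) / (0.1677 + 0.1075 + 0.13) ≈ 2.7887, MB₁ = 8.88, so M₁ = 2.7887 × 8.88 ≈ 24.7637 billion.
After: m₂ = (1 + 0.3739) / (0.1677 + 0.1075 + 0.3739) ≈ 2.1166, MB₂ = 8.88 − 1.225 = 7.655, so M₂ = 2.1166 × 7.655 ≈ 16.2026 billion.
ΔM = M₂ − M₁ = 16.2026 − 24.7637 = -8.5611 billion.

-8.56 billion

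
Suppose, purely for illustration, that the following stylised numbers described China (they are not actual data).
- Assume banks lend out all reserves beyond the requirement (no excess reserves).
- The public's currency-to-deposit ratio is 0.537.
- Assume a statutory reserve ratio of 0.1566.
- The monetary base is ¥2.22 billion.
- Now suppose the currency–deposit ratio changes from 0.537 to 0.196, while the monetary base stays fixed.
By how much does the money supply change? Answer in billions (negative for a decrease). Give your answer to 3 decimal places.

¥2.611 billion

Initially m₁ = (1 + 0.537) / (0.1566 + 0.537) ≈ 2.21597, so M₁ = 2.21597 × 2.22 ≈ 4.9195 billion.
After the change m₂ = (1 + 0.196) / (0.1566 + 0.196) ≈ 3.39195, so M₂ = 3.39195 × 2.22 ≈ 7.5301 billion.
ΔM = M₂ − M₁ = 7.5301 − 4.9195 = 2.6106 billion.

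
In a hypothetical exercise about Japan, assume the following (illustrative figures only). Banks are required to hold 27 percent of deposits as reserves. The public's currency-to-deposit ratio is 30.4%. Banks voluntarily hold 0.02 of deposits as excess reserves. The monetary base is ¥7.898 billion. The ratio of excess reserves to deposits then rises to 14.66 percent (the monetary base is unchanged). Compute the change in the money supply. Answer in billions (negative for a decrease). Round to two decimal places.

Initially m₁ = (1 + 0.304) / (0.27 + 0.02 + 0.304) ≈ 2.1953, so M₁ = 2.1953 × 7.898 ≈ 17.3385 billion.
After the change m₂ = (1 + 0.304) / (0.27 + 0.1466 + 0.304) ≈ 1.8096, so M₂ = 1.8096 × 7.898 ≈ 14.2922 billion.
ΔM = M₂ − M₁ = 14.2922 − 17.3385 = -3.0463 billion.

-3.05 billion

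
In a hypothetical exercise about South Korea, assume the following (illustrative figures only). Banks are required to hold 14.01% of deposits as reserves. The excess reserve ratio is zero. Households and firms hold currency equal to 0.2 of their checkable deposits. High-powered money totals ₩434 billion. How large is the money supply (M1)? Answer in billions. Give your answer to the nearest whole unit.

The money multiplier is m = (1 + c) / (rr + c) = (1 + 0.2) / (0.1401 + 0.2) ≈ 3.5284.
So M = m × MB = 3.5284 × 434 = 1531.3256 billion.

₩1531 billion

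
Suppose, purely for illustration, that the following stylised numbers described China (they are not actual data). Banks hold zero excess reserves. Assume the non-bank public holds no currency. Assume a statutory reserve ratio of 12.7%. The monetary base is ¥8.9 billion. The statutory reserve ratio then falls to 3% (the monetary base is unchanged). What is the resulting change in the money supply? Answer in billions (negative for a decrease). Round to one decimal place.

¥226.6 billion

Initially m₁ = 1 / (0.127) ≈ 7.8740, so M₁ = 7.8740 × 8.9 = 70.0786 billion.
After the change m₂ = 1 / (0.03) ≈ 33.3333, so M₂ = 33.3333 × 8.9 ≈ 296.6664 billion.
ΔM = M₂ − M₁ = 296.6664 − 70.0786 = 226.5878 billion.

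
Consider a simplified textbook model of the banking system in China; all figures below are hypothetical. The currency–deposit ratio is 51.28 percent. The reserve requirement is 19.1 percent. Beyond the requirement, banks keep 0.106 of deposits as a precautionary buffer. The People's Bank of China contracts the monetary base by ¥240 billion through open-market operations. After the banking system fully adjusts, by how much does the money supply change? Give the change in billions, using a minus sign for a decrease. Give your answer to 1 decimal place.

The money multiplier is m = (1 + c) / (rr + e + c) = (1 + 0.5128) / (0.191 + 0.106 + 0.5128) ≈ 1.86812.
The sale removes 240 billion of base, so ΔM = m × ΔMB = 1.86812 × (−240) = -448.3488 billion.

-448.3 billion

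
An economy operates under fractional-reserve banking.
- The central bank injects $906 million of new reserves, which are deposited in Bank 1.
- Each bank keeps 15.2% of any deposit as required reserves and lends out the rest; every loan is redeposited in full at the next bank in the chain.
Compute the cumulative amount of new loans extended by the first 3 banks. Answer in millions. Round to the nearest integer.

$1972 million

Bank i lends (1 − rr)^i of the original deposit: Bank 1 lends 906·0.8480 = 768.2880, Bank 2 lends 906·0.8480² ≈ 651.5082, and so on.
Summing a geometric series: total = 906·[0.8480·(1 − 0.8480^3) / (1 − 0.8480)] ≈ 1972.2752 million.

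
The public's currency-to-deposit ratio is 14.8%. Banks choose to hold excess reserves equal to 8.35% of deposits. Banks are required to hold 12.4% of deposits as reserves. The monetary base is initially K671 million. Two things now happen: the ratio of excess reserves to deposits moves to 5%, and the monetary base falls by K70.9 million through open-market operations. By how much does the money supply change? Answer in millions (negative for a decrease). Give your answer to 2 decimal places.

-27.34 million

Before: m₁ = (1 + 0.148) / (0.124 + 0.0835 + 0.148) ≈ 3.229255, MB₁ = 671, so M₁ = 3.229255 × 671 ≈ 2166.8301 million.
After: m₂ = (1 + 0.148) / (0.124 + 0.05 + 0.148) ≈ 3.565217, MB₂ = 671 − 70.9 = 600.1, so M₂ = 3.565217 × 600.1 ≈ 2139.4867 million.
ΔM = M₂ − M₁ = 2139.4867 − 2166.8301 = -27.3434 million.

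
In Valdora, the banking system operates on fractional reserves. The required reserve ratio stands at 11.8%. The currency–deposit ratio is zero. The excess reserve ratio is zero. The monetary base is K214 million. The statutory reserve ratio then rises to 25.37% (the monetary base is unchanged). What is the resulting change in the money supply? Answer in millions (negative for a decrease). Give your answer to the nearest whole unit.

-970 million

Initially m₁ = 1 / (0.118) ≈ 8.4746, so M₁ = 8.4746 × 214 = 1813.5644 million.
After the change m₂ = 1 / (0.2537) ≈ 3.9417, so M₂ = 3.9417 × 214 = 843.5238 million.
ΔM = M₂ − M₁ = 843.5238 − 1813.5644 = -970.0406 million.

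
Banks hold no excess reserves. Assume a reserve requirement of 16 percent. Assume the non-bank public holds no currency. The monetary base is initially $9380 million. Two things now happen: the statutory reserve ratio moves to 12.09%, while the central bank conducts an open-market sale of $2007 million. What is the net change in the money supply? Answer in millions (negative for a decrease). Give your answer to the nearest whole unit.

$2359 million

Before: m₁ = 1 / (0.16) = 6.25, MB₁ = 9380, so M₁ = 6.25 × 9380 = 58625 million.
After: m₂ = 1 / (0.1209) ≈ 8.27130, MB₂ = 9380 − 2007 = 7373, so M₂ = 8.27130 × 7373 = 60984.2949 million.
ΔM = M₂ − M₁ = 60984.2949 − 58625 = 2359.2949 million.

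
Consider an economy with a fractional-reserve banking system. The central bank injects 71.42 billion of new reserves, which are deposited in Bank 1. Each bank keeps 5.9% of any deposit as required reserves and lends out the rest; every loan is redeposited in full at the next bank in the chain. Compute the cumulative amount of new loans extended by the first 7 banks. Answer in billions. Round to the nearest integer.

Bank i lends (1 − rr)^i of the original deposit: Bank 1 lends 71.42·0.9410 ≈ 67.2062, Bank 2 lends 71.42·0.9410² ≈ 63.2411, and so on.
Summing a geometric series: total = 71.42·[0.9410·(1 − 0.9410^7) / (1 − 0.9410)] ≈ 394.8968 billion.

395 billion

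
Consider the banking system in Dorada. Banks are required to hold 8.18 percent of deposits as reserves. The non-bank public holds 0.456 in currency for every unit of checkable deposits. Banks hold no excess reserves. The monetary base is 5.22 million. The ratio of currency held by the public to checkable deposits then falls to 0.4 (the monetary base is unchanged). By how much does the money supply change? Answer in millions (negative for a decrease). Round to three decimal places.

1.036 million

Initially m₁ = (1 + 0.456) / (0.0818 + 0.456) ≈ 2.70733, so M₁ = 2.70733 × 5.22 ≈ 14.1323 million.
After the change m₂ = (1 + 0.4) / (0.0818 + 0.4) ≈ 2.90577, so M₂ = 2.90577 × 5.22 ≈ 15.1681 million.
ΔM = M₂ − M₁ = 15.1681 − 14.1323 = 1.0358 million.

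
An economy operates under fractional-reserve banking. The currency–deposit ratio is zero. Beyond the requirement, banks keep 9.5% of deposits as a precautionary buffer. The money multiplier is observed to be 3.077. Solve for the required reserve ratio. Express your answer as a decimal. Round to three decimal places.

0.230

Using m = 3.077. Since m = (1 + c)/(c + rr + e), the denominator satisfies c + rr + e = (1 + c)/m = (1 + 0) / 3.077 ≈ 0.324992.
With c = 0 and e = 0.095, the required reserve ratio is 0.324992 − 0 − 0.095 = 0.229992.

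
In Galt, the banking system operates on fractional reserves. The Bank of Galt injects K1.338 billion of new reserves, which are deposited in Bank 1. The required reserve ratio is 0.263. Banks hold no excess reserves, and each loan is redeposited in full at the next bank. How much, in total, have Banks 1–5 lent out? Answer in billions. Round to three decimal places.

K2.934 billion

Bank i lends (1 − rr)^i of the original deposit: Bank 1 lends 1.338·0.7370 ≈ 0.9861, Bank 2 lends 1.338·0.7370² ≈ 0.7268, and so on.
Summing a geometric series: total = 1.338·[0.7370·(1 − 0.7370^5) / (1 − 0.7370)] ≈ 2.9342 billion.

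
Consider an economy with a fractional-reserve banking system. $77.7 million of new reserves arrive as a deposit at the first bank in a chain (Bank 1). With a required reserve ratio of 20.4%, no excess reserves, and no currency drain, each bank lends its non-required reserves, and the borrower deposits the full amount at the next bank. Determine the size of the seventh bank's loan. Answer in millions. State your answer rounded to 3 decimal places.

$15.733 million

Each bank lends a fraction (1 − rr) = 0.7960 of the deposit it receives, so Bank 7 receives 77.7·0.7960^6 and lends 77.7·0.7960^7 ≈ 15.7330 million.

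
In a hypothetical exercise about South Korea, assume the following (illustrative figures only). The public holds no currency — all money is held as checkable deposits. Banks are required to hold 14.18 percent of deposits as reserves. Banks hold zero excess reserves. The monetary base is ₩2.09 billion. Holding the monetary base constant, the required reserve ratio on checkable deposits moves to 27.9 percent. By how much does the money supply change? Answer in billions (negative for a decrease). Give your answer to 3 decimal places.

Initially m₁ = 1 / (0.1418) ≈ 7.05219, so M₁ = 7.05219 × 2.09 ≈ 14.7391 billion.
After the change m₂ = 1 / (0.279) ≈ 3.58423, so M₂ = 3.58423 × 2.09 ≈ 7.491 billion.
ΔM = M₂ − M₁ = 7.491 − 14.7391 = -7.2481 billion.

-7.248 billion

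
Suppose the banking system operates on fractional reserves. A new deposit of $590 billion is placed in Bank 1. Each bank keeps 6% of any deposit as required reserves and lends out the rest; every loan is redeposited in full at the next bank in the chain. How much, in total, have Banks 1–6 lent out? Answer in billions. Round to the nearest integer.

$2867 billion

Bank i lends (1 − rr)^i of the original deposit: Bank 1 lends 590·0.9400 = 554.6000, Bank 2 lends 590·0.9400² = 521.3240, and so on.
Summing a geometric series: total = 590·[0.9400·(1 − 0.9400^6) / (1 − 0.9400)] ≈ 2866.6370 billion.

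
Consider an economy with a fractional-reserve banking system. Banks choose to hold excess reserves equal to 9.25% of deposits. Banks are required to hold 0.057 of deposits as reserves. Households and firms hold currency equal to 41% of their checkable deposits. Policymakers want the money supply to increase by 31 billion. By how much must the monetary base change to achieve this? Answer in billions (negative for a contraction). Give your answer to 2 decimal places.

12.30 billion

The money multiplier is m = (1 + c) / (rr + e + c) = (1 + 0.41) / (0.057 + 0.0925 + 0.41) ≈ 2.52011.
ΔMB = ΔM / m = (+31) / 2.52011 ≈ 12.3011 billion.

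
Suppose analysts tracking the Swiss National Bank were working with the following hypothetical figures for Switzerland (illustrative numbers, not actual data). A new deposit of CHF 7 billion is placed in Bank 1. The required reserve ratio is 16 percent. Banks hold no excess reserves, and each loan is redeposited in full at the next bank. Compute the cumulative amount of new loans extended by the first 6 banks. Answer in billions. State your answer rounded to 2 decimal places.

Bank i lends (1 − rr)^i of the original deposit: Bank 1 lends 7·0.8400 = 5.8800, Bank 2 lends 7·0.8400² = 4.9392, and so on.
Summing a geometric series: total = 7·[0.8400·(1 − 0.8400^6) / (1 − 0.8400)] ≈ 23.8398 billion.

CHF 23.84 billion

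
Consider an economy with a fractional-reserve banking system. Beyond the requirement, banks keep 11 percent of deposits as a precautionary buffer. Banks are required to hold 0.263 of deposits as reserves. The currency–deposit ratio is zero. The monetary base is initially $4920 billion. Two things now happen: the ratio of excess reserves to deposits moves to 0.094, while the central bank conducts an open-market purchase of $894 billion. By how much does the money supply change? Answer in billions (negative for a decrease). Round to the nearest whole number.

$3095 billion

Before: m₁ = 1 / (0.263 + 0.11) ≈ 2.68097, MB₁ = 4920, so M₁ = 2.68097 × 4920 = 13190.3724 billion.
After: m₂ = 1 / (0.263 + 0.094) ≈ 2.80112, MB₂ = 4920 + 894 = 5814, so M₂ = 2.80112 × 5814 ≈ 16285.7117 billion.
ΔM = M₂ − M₁ = 16285.7117 − 13190.3724 = 3095.3393 billion.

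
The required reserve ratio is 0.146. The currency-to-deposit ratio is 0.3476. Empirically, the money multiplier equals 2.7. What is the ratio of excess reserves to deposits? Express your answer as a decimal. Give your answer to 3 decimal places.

0.006

Using m = 2.7. Since m = (1 + c)/(c + rr + e), the denominator satisfies c + rr + e = (1 + c)/m = (1 + 0.3476) / 2.7 ≈ 0.499111.
With c = 0.3476 and rr = 0.146, the ratio of excess reserves to deposits is 0.499111 − 0.3476 − 0.146 = 0.005511.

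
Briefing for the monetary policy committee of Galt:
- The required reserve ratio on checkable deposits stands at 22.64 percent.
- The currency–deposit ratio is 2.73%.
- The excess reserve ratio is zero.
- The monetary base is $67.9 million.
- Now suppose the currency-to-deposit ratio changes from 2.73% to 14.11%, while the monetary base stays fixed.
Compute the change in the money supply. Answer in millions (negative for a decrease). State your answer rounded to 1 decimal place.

-64.1 million

Initially m₁ = (1 + 0.0273) / (0.2264 + 0.0273) ≈ 4.0493, so M₁ = 4.0493 × 67.9 ≈ 274.9475 million.
After the change m₂ = (1 + 0.1411) / (0.2264 + 0.1411) ≈ 3.1050, so M₂ = 3.1050 × 67.9 = 210.8295 million.
ΔM = M₂ − M₁ = 210.8295 − 274.9475 = -64.118 million.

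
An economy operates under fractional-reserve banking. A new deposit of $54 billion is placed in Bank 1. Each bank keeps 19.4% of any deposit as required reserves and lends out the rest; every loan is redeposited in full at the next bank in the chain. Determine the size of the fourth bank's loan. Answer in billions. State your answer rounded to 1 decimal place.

Each bank lends a fraction (1 − rr) = 0.8060 of the deposit it receives, so Bank 4 receives 54·0.8060^3 and lends 54·0.8060^4 ≈ 22.7895 billion.

$22.8 billion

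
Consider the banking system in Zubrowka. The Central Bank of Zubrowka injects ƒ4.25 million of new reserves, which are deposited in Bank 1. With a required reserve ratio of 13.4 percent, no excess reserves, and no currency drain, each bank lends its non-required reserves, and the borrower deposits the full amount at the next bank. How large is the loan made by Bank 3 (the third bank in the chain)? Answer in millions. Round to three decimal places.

ƒ2.760 million

Each bank lends a fraction (1 − rr) = 0.8660 of the deposit it receives, so Bank 3 receives 4.25·0.8660^2 and lends 4.25·0.8660^3 ≈ 2.7602 million.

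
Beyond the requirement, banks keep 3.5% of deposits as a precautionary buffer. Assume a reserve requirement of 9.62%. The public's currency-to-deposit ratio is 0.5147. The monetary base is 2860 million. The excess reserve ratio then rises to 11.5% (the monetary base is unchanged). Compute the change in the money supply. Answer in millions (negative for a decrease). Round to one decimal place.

-739.2 million

Initially m₁ = (1 + 0.5147) / (0.0962 + 0.035 + 0.5147) ≈ 2.345100, so M₁ = 2.345100 × 2860 = 6706.986 million.
After the change m₂ = (1 + 0.5147) / (0.0962 + 0.115 + 0.5147) ≈ 2.086651, so M₂ = 2.086651 × 2860 ≈ 5967.8219 million.
ΔM = M₂ − M₁ = 5967.8219 − 6706.986 = -739.1641 million.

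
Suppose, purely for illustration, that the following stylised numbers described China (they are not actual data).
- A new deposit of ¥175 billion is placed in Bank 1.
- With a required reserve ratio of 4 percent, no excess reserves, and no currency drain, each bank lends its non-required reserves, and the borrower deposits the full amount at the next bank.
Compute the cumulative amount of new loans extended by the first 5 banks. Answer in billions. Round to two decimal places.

Bank i lends (1 − rr)^i of the original deposit: Bank 1 lends 175·0.9600 = 168.0000, Bank 2 lends 175·0.9600² = 161.2800, and so on.
Summing a geometric series: total = 175·[0.9600·(1 − 0.9600^5) / (1 − 0.9600)] ≈ 775.4347 billion.

¥775.43 billion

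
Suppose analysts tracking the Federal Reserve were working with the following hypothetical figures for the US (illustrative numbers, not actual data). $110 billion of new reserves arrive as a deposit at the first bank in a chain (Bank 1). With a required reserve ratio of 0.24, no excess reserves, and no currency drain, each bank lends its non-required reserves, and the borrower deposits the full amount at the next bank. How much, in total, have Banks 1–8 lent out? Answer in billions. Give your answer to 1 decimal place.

$309.6 billion

Bank i lends (1 − rr)^i of the original deposit: Bank 1 lends 110·0.7600 = 83.6000, Bank 2 lends 110·0.7600² = 63.5360, and so on.
Summing a geometric series: total = 110·[0.7600·(1 − 0.7600^8) / (1 − 0.7600)] ≈ 309.5626 billion.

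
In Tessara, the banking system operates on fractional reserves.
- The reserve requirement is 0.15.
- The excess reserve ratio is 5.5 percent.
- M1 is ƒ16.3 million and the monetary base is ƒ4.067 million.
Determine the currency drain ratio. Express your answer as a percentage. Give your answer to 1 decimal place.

5.9%

Using m = M/MB = 16.3/4.067 ≈ 4.007868. From m = (1 + c)/(c + rr + e), rearranging gives 1 + c = m·(c + rr + e), so c·(1 − m) = m·(rr + e) − 1.
Hence c = [m·(rr + e) − 1]/(1 − m) = [4.007868 × (0.15 + 0.055) − 1] / (1 − 4.007868) ≈ 0.059307.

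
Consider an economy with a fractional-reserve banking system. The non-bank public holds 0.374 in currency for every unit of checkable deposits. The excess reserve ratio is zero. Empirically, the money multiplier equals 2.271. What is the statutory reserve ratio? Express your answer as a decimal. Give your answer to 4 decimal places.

0.2310

Using m = 2.271. Since m = (1 + c)/(c + rr + e), the denominator satisfies c + rr + e = (1 + c)/m = (1 + 0.374) / 2.271 ≈ 0.605020.
With c = 0.374 and e = 0, the statutory reserve ratio is 0.605020 − 0.374 − 0 = 0.23102.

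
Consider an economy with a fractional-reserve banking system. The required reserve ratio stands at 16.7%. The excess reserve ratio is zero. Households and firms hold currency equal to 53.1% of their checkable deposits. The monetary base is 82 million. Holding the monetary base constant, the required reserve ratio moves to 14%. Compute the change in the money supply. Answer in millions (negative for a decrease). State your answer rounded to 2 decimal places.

Initially m₁ = (1 + 0.531) / (0.167 + 0.531) ≈ 2.19341, so M₁ = 2.19341 × 82 ≈ 179.8596 million.
After the change m₂ = (1 + 0.531) / (0.14 + 0.531) ≈ 2.28167, so M₂ = 2.28167 × 82 ≈ 187.0969 million.
ΔM = M₂ − M₁ = 187.0969 − 179.8596 = 7.2373 million.

7.24 million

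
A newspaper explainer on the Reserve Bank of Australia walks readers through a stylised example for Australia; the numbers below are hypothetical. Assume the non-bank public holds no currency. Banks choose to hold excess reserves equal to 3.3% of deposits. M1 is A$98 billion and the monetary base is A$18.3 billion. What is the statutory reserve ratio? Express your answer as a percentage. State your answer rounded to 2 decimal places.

Using m = M/MB = 98/18.3 ≈ 5.355191. Since m = (1 + c)/(c + rr + e), the denominator satisfies c + rr + e = (1 + c)/m = (1 + 0) / 5.355191 ≈ 0.186735.
With c = 0 and e = 0.033, the statutory reserve ratio is 0.186735 − 0 − 0.033 = 0.153735.

15.37%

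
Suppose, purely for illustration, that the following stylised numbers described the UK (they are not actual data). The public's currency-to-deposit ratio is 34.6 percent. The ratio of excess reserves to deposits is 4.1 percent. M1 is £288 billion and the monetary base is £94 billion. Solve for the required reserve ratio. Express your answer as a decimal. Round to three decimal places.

Using m = M/MB = 288/94 ≈ 3.063830. Since m = (1 + c)/(c + rr + e), the denominator satisfies c + rr + e = (1 + c)/m = (1 + 0.346) / 3.063830 ≈ 0.439319.
With c = 0.346 and e = 0.041, the required reserve ratio is 0.439319 − 0.346 − 0.041 = 0.052319.

0.052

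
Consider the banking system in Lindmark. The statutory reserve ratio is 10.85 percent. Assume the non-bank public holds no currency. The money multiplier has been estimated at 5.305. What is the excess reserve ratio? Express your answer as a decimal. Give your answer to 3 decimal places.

0.080

Using m = 5.305. Since m = (1 + c)/(c + rr + e), the denominator satisfies c + rr + e = (1 + c)/m = (1 + 0) / 5.305 ≈ 0.188501.
With c = 0 and rr = 0.1085, the excess reserve ratio is 0.188501 − 0 − 0.1085 = 0.080001.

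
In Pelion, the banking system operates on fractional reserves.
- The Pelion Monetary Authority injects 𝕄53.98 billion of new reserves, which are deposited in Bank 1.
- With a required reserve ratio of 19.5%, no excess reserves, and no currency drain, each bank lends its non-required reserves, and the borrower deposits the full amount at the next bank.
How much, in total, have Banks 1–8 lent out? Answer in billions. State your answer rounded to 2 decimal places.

𝕄183.54 billion

Bank i lends (1 − rr)^i of the original deposit: Bank 1 lends 53.98·0.8050 = 43.4539, Bank 2 lends 53.98·0.8050² ≈ 34.9804, and so on.
Summing a geometric series: total = 53.98·[0.8050·(1 − 0.8050^8) / (1 − 0.8050)] ≈ 183.5434 billion.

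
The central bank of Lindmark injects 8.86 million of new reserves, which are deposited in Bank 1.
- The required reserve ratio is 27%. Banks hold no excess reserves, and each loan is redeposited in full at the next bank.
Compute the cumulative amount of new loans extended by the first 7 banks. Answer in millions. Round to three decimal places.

Bank i lends (1 − rr)^i of the original deposit: Bank 1 lends 8.86·0.7300 = 6.4678, Bank 2 lends 8.86·0.7300² ≈ 4.7215, and so on.
Summing a geometric series: total = 8.86·[0.7300·(1 − 0.7300^7) / (1 − 0.7300)] ≈ 21.3084 million.

21.308 million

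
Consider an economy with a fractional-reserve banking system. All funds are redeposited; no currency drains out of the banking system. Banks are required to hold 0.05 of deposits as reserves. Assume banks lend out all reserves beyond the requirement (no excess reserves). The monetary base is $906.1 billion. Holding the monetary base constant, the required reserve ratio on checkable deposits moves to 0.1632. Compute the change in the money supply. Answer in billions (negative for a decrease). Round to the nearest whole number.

Initially m₁ = 1 / (0.05) = 20, so M₁ = 20 × 906.1 = 18122 billion.
After the change m₂ = 1 / (0.1632) ≈ 6.1275, so M₂ = 6.1275 × 906.1 ≈ 5552.1278 billion.
ΔM = M₂ − M₁ = 5552.1278 − 18122 = -12569.8722 billion.

-12570 billion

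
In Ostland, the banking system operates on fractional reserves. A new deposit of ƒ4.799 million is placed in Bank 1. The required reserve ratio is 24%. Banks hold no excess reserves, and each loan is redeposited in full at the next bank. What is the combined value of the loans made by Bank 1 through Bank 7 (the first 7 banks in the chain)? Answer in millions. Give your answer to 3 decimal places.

Bank i lends (1 − rr)^i of the original deposit: Bank 1 lends 4.799·0.7600 ≈ 3.6472, Bank 2 lends 4.799·0.7600² ≈ 2.7719, and so on.
Summing a geometric series: total = 4.799·[0.7600·(1 − 0.7600^7) / (1 − 0.7600)] ≈ 12.9712 million.

ƒ12.971 million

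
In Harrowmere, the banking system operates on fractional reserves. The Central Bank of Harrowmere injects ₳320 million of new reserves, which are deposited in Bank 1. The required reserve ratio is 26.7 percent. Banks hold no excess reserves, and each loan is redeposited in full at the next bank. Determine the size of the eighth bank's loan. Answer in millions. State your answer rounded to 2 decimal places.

₳26.67 million

Each bank lends a fraction (1 − rr) = 0.7330 of the deposit it receives, so Bank 8 receives 320·0.7330^7 and lends 320·0.7330^8 ≈ 26.6675 million.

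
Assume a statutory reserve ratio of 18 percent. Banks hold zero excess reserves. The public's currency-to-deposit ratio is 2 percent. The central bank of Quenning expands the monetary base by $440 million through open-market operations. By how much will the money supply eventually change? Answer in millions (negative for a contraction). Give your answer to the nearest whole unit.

The money multiplier is m = (1 + c) / (rr + c) = (1 + 0.02) / (0.18 + 0.02) = 5.1.
The purchase adds 440 million of base, so ΔM = m × ΔMB = 5.1 × (+440) = 2244 million.

$2244 million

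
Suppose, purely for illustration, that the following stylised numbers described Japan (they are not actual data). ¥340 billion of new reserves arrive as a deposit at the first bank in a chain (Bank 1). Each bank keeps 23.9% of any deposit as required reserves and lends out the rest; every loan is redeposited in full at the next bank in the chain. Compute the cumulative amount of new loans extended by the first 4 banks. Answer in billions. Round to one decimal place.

Bank i lends (1 − rr)^i of the original deposit: Bank 1 lends 340·0.7610 = 258.7400, Bank 2 lends 340·0.7610² ≈ 196.9011, and so on.
Summing a geometric series: total = 340·[0.7610·(1 − 0.7610^4) / (1 − 0.7610)] ≈ 719.5125 billion.

¥719.5 billion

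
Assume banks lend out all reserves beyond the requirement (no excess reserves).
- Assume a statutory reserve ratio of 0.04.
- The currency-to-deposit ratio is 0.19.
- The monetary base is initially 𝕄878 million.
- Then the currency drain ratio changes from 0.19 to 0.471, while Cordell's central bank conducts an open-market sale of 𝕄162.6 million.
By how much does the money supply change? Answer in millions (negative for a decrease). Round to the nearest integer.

-2483 million

Before: m₁ = (1 + 0.19) / (0.04 + 0.19) ≈ 5.1739, MB₁ = 878, so M₁ = 5.1739 × 878 = 4542.6842 million.
After: m₂ = (1 + 0.471) / (0.04 + 0.471) ≈ 2.8787, MB₂ = 878 − 162.6 = 715.4, so M₂ = 2.8787 × 715.4 ≈ 2059.422 million.
ΔM = M₂ − M₁ = 2059.422 − 4542.6842 = -2483.2622 million.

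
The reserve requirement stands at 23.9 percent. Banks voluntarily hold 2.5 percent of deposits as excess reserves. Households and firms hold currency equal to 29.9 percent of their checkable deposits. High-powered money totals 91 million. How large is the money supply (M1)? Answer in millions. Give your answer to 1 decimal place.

The money multiplier is m = (1 + c) / (rr + e + c) = (1 + 0.299) / (0.239 + 0.025 + 0.299) ≈ 2.3073.
So M = m × MB = 2.3073 × 91 = 209.9643 million.

210.0 million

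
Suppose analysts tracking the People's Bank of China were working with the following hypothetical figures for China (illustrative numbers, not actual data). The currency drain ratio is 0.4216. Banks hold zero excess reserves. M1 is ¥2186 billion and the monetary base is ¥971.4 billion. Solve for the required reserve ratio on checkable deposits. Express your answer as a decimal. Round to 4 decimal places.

0.2101

Using m = M/MB = 2186/971.4 ≈ 2.250360. Since m = (1 + c)/(c + rr + e), the denominator satisfies c + rr + e = (1 + c)/m = (1 + 0.4216) / 2.250360 ≈ 0.631721.
With c = 0.4216 and e = 0, the required reserve ratio on checkable deposits is 0.631721 − 0.4216 − 0 = 0.210121.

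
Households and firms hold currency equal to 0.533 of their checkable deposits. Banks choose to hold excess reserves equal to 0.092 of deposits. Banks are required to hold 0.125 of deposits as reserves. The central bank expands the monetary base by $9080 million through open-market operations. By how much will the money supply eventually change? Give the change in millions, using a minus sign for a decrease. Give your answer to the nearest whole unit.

$18560 million

The money multiplier is m = (1 + c) / (rr + e + c) = (1 + 0.533) / (0.125 + 0.092 + 0.533) = 2.04400.
The purchase adds 9080 million of base, so ΔM = m × ΔMB = 2.04400 × (+9080) = 18559.52 million.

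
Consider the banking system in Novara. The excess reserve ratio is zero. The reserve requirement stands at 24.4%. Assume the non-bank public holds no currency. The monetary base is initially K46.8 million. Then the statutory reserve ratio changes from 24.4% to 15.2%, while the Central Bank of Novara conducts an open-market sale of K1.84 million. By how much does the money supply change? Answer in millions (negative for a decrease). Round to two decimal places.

Before: m₁ = 1 / (0.244) ≈ 4.09836, MB₁ = 46.8, so M₁ = 4.09836 × 46.8 ≈ 191.8032 million.
After: m₂ = 1 / (0.152) ≈ 6.57895, MB₂ = 46.8 − 1.84 = 44.96, so M₂ = 6.57895 × 44.96 ≈ 295.7896 million.
ΔM = M₂ − M₁ = 295.7896 − 191.8032 = 103.9864 million.

K103.99 million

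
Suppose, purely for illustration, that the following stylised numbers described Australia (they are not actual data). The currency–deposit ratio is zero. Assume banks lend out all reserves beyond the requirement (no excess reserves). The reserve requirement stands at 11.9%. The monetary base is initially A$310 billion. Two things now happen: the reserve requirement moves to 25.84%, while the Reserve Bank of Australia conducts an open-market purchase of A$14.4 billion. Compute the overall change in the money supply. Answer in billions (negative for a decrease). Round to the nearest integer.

Before: m₁ = 1 / (0.119) ≈ 8.4034, MB₁ = 310, so M₁ = 8.4034 × 310 = 2605.054 billion.
After: m₂ = 1 / (0.2584) ≈ 3.87, MB₂ = 310 + 14.4 = 324.4, so M₂ = 3.87 × 324.4 = 1255.428 billion.
ΔM = M₂ − M₁ = 1255.428 − 2605.054 = -1349.626 billion.

-1350 billion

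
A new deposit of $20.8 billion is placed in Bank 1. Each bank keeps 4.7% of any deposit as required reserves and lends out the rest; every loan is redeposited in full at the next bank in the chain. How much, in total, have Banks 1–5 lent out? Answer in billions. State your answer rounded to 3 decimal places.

$90.223 billion

Bank i lends (1 − rr)^i of the original deposit: Bank 1 lends 20.8·0.9530 = 19.8224, Bank 2 lends 20.8·0.9530² ≈ 18.8907, and so on.
Summing a geometric series: total = 20.8·[0.9530·(1 − 0.9530^5) / (1 − 0.9530)] ≈ 90.2232 billion.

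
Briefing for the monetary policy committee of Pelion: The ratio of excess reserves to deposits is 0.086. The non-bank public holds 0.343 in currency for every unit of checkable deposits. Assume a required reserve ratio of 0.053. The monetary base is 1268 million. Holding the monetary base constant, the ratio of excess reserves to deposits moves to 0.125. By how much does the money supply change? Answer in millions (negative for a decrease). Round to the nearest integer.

Initially m₁ = (1 + 0.343) / (0.053 + 0.086 + 0.343) ≈ 2.78631, so M₁ = 2.78631 × 1268 ≈ 3533.0411 million.
After the change m₂ = (1 + 0.343) / (0.053 + 0.125 + 0.343) ≈ 2.57774, so M₂ = 2.57774 × 1268 ≈ 3268.5743 million.
ΔM = M₂ − M₁ = 3268.5743 − 3533.0411 = -264.4668 million.

-264 million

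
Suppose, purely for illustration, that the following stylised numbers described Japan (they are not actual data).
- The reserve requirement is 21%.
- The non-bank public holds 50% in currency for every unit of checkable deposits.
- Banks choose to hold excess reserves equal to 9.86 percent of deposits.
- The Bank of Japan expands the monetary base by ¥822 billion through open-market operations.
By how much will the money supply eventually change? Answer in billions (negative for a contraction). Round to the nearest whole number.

¥1525 billion

The money multiplier is m = (1 + c) / (rr + e + c) = (1 + 0.5) / (0.21 + 0.0986 + 0.5) ≈ 1.8551.
The purchase adds 822 billion of base, so ΔM = m × ΔMB = 1.8551 × (+822) = 1524.8922 billion.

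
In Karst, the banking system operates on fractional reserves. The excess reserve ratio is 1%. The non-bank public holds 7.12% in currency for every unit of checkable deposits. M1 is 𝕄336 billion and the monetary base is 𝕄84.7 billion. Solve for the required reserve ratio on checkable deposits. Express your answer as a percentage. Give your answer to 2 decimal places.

Using m = M/MB = 336/84.7 ≈ 3.966942. Since m = (1 + c)/(c + rr + e), the denominator satisfies c + rr + e = (1 + c)/m = (1 + 0.0712) / 3.966942 ≈ 0.270032.
With c = 0.0712 and e = 0.01, the required reserve ratio on checkable deposits is 0.270032 − 0.0712 − 0.01 = 0.188832.

18.88%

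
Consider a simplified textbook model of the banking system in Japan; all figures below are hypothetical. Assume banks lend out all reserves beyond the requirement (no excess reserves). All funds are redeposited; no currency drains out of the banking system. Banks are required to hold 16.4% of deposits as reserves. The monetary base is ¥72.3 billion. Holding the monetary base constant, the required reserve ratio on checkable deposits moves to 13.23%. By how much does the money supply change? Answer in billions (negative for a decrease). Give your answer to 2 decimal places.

¥105.63 billion

Initially m₁ = 1 / (0.164) ≈ 6.09756, so M₁ = 6.09756 × 72.3 ≈ 440.8536 billion.
After the change m₂ = 1 / (0.1323) ≈ 7.55858, so M₂ = 7.55858 × 72.3 ≈ 546.4853 billion.
ΔM = M₂ − M₁ = 546.4853 − 440.8536 = 105.6317 billion.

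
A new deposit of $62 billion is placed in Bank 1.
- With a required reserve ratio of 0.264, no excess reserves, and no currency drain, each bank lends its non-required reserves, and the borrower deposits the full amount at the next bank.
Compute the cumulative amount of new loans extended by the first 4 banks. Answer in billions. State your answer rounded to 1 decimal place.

$122.1 billion

Bank i lends (1 − rr)^i of the original deposit: Bank 1 lends 62·0.7360 = 45.6320, Bank 2 lends 62·0.7360² ≈ 33.5852, and so on.
Summing a geometric series: total = 62·[0.7360·(1 − 0.7360^4) / (1 − 0.7360)] ≈ 122.1288 billion.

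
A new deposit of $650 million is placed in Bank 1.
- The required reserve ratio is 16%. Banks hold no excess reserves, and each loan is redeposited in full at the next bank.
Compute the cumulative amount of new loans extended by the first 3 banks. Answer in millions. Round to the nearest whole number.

Bank i lends (1 − rr)^i of the original deposit: Bank 1 lends 650·0.8400 = 546.0000, Bank 2 lends 650·0.8400² = 458.6400, and so on.
Summing a geometric series: total = 650·[0.8400·(1 − 0.8400^3) / (1 − 0.8400)] = 1389.8976 million.

$1390 million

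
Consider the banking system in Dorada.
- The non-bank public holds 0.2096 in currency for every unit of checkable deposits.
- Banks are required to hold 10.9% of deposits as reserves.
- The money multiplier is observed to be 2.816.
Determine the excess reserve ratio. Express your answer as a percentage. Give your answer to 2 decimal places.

11.09%

Using m = 2.816. Since m = (1 + c)/(c + rr + e), the denominator satisfies c + rr + e = (1 + c)/m = (1 + 0.2096) / 2.816 ≈ 0.429545.
With c = 0.2096 and rr = 0.109, the excess reserve ratio is 0.429545 − 0.2096 − 0.109 = 0.110945.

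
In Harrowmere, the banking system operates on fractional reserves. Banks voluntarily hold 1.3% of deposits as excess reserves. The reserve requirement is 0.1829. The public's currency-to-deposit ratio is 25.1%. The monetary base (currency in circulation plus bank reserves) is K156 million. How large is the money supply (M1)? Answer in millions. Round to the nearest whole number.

K437 million

The money multiplier is m = (1 + c) / (rr + e + c) = (1 + 0.251) / (0.1829 + 0.013 + 0.251) ≈ 2.7993.
So M = m × MB = 2.7993 × 156 = 436.6908 million.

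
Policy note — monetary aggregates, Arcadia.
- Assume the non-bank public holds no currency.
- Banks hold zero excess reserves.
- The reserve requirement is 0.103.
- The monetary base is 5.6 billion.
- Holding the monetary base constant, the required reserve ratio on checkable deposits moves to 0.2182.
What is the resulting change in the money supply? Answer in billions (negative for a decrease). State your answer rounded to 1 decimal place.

Initially m₁ = 1 / (0.103) ≈ 9.7087, so M₁ = 9.7087 × 5.6 ≈ 54.3687 billion.
After the change m₂ = 1 / (0.2182) ≈ 4.5830, so M₂ = 4.5830 × 5.6 = 25.6648 billion.
ΔM = M₂ − M₁ = 25.6648 − 54.3687 = -28.7039 billion.

-28.7 billion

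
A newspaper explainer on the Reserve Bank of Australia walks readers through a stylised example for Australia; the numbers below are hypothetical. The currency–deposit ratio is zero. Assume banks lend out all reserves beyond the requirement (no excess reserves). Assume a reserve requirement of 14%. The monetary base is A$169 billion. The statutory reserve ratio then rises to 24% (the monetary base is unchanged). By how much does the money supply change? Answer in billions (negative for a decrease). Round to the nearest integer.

Initially m₁ = 1 / (0.14) ≈ 7.1429, so M₁ = 7.1429 × 169 = 1207.1501 billion.
After the change m₂ = 1 / (0.24) ≈ 4.1667, so M₂ = 4.1667 × 169 = 704.1723 billion.
ΔM = M₂ − M₁ = 704.1723 − 1207.1501 = -502.9778 billion.

-503 billion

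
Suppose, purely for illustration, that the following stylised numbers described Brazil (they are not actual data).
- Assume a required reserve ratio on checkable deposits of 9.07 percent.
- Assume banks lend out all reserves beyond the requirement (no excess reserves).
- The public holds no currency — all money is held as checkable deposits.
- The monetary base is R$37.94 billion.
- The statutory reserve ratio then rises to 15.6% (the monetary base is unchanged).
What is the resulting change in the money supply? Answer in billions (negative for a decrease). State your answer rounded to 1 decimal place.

-175.1 billion

Initially m₁ = 1 / (0.0907) ≈ 11.0254, so M₁ = 11.0254 × 37.94 ≈ 418.3037 billion.
After the change m₂ = 1 / (0.156) ≈ 6.4103, so M₂ = 6.4103 × 37.94 ≈ 243.2068 billion.
ΔM = M₂ − M₁ = 243.2068 − 418.3037 = -175.0969 billion.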